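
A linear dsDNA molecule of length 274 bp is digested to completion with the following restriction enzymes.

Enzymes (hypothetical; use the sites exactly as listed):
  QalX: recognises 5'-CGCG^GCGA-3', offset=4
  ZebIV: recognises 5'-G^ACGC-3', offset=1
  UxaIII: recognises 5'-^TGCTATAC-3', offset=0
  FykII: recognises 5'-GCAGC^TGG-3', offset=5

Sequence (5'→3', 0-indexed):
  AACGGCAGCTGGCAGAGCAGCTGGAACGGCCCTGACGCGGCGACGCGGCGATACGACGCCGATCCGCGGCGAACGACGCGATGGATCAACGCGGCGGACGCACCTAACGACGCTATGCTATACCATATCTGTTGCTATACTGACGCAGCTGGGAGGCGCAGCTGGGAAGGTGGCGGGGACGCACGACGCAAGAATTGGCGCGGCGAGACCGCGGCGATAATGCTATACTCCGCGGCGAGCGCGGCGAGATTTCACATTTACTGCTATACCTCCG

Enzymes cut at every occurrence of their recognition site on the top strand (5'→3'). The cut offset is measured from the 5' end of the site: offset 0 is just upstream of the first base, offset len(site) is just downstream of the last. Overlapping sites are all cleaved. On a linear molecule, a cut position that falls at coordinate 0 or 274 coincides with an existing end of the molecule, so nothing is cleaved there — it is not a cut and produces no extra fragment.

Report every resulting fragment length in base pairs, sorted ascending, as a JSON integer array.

[3,5,5,6,7,7,7,7,8,9,9,10,11,12,12,13,13,13,13,14,16,17,17,18,22]

Scan for sites:
  QalX CGCGGCGA/4: at [35, 43, 64, 198, 209, 230, 239] ⇒ [39, 47, 68, 202, 213, 234, 243]
  ZebIV GACGC/1: at [33, 41, 54, 74, 96, 108, 141, 177, 184] ⇒ [34, 42, 55, 75, 97, 109, 142, 178, 185]
  UxaIII TGCTATAC/0: at [115, 132, 220, 261] ⇒ [115, 132, 220, 261]
  FykII GCAGCTGG/5: at [4, 16, 144, 157] ⇒ [9, 21, 149, 162]

All cut coordinates (distinct, sorted): [9, 21, 34, 39, 42, 47, 55, 68, 75, 97, 109, 115, 132, 142, 149, 162, 178, 185, 202, 213, 220, 234, 243, 261]

Fragments:
  [0,9): 9 bp
  [9,21): 12 bp
  [21,34): 13 bp
  [34,39): 5 bp
  [39,42): 3 bp
  [42,47): 5 bp
  [47,55): 8 bp
  [55,68): 13 bp
  [68,75): 7 bp
  [75,97): 22 bp
  [97,109): 12 bp
  [109,115): 6 bp
  [115,132): 17 bp
  [132,142): 10 bp
  [142,149): 7 bp
  [149,162): 13 bp
  [162,178): 16 bp
  [178,185): 7 bp
  [185,202): 17 bp
  [202,213): 11 bp
  [213,220): 7 bp
  [220,234): 14 bp
  [234,243): 9 bp
  [243,261): 18 bp
  [261,274): 13 bp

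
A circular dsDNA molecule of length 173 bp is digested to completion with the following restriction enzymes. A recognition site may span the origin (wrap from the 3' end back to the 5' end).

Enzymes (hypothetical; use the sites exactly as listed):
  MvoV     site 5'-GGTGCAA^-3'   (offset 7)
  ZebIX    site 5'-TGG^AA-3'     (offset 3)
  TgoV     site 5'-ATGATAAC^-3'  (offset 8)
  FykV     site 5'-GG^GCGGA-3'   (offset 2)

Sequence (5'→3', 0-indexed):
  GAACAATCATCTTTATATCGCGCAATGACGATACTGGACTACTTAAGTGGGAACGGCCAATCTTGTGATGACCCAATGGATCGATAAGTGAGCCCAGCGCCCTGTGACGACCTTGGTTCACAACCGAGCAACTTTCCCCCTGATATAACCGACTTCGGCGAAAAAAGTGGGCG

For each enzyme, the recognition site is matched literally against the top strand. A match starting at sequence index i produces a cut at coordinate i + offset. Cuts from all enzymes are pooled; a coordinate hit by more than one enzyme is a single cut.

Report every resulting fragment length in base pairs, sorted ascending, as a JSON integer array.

[173]

Site scan:
  MvoV (GGTGCAA, off=7): no sites
  ZebIX (TGGAA, off=3): no sites
  TgoV (ATGATAAC, off=8): no sites
  FykV (GGGCGGA, off=2): starts [168] → cuts [170]

All cut coordinates (distinct, sorted): [170]

Fragment lengths:
  170→170 (wrap): 173-170+170 = 173 bp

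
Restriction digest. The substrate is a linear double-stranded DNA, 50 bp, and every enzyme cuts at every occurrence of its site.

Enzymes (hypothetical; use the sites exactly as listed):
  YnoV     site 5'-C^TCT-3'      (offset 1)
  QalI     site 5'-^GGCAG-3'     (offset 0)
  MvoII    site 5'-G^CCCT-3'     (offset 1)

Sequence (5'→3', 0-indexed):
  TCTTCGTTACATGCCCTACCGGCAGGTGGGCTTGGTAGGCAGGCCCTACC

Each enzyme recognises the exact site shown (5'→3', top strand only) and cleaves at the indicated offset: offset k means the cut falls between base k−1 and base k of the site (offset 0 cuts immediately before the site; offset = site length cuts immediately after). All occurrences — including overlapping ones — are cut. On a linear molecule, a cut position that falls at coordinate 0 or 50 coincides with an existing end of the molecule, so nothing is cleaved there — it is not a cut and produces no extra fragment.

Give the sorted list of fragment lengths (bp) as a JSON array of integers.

Scan for sites:
  YnoV (CTCT, off=1): no sites
  QalI (GGCAG, off=0): starts [20, 37] → cuts [20, 37]
  MvoII (GCCCT, off=1): starts [12, 42] → cuts [13, 43]

Pooled cuts: [13, 20, 37, 43]

Fragments:
  [0,13): 13 bp
  [13,20): 7 bp
  [20,37): 17 bp
  [37,43): 6 bp
  [43,50): 7 bp

[6,7,7,13,17]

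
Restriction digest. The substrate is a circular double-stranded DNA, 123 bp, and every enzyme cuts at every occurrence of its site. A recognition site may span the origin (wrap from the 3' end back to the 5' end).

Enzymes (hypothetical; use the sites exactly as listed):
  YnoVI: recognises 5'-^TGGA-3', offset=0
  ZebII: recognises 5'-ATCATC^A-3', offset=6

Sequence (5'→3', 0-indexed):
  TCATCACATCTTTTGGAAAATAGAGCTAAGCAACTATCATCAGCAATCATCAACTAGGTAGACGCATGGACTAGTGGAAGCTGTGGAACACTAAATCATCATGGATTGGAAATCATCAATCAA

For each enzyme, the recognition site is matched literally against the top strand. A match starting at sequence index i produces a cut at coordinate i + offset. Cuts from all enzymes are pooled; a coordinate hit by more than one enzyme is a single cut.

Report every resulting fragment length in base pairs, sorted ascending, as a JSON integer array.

Site scan:
  YnoVI (TGGA, off=0): starts [13, 66, 74, 83, 101, 106] → cuts [13, 66, 74, 83, 101, 106]
  ZebII (ATCATCA, off=6): starts [35, 45, 94, 111, 122] → cuts [5, 41, 51, 100, 117]

Pooled cuts: [5, 13, 41, 51, 66, 74, 83, 100, 101, 106, 117]

Fragment lengths:
  5→13: 8 bp
  13→41: 28 bp
  41→51: 10 bp
  51→66: 15 bp
  66→74: 8 bp
  74→83: 9 bp
  83→100: 17 bp
  100→101: 1 bp
  101→106: 5 bp
  106→117: 11 bp
  117→5 (wrap): 123-117+5 = 11 bp

[1,5,8,8,9,10,11,11,15,17,28]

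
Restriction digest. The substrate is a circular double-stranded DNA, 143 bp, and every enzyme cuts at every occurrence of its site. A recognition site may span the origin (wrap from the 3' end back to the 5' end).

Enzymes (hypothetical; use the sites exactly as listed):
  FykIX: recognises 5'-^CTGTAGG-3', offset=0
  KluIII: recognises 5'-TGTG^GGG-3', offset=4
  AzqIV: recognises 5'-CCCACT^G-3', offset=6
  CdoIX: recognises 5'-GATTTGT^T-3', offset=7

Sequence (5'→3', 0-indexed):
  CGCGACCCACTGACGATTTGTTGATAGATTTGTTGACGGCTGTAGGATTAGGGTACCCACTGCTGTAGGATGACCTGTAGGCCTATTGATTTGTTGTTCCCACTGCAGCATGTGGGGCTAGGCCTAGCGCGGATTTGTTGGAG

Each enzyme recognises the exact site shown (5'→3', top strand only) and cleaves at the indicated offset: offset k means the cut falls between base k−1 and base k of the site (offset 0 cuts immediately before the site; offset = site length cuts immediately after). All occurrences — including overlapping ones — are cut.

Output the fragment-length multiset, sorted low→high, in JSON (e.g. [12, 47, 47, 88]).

Site scan:
  FykIX CTGTAGG/0: at [39, 62, 74] ⇒ [39, 62, 74]
  KluIII TGTGGGG/4: at [110] ⇒ [114]
  AzqIV CCCACTG/6: at [5, 55, 98] ⇒ [11, 61, 104]
  CdoIX GATTTGTT/7: at [14, 26, 87, 131] ⇒ [21, 33, 94, 138]

All cut coordinates (distinct, sorted): [11, 21, 33, 39, 61, 62, 74, 94, 104, 114, 138]

Fragments:
  11→21: 10 bp
  21→33: 12 bp
  33→39: 6 bp
  39→61: 22 bp
  61→62: 1 bp
  62→74: 12 bp
  74→94: 20 bp
  94→104: 10 bp
  104→114: 10 bp
  114→138: 24 bp
  138→11 (wrap): 143-138+11 = 16 bp

[1,6,10,10,10,12,12,16,20,22,24]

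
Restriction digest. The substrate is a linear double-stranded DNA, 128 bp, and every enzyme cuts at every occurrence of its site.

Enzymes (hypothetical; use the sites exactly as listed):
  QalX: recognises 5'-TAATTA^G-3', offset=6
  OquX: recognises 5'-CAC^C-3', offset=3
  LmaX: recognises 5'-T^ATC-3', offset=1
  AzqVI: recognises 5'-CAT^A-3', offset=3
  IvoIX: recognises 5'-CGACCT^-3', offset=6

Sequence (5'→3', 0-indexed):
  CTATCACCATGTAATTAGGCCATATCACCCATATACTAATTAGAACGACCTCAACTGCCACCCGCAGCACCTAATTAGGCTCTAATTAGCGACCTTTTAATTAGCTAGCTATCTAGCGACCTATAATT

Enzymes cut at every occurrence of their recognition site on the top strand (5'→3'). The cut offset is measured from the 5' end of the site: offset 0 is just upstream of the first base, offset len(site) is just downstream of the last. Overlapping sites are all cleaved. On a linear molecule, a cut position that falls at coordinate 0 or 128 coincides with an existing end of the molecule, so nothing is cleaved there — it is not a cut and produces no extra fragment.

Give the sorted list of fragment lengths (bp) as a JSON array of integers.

Scan for sites:
  QalX TAATTAG/6: at [11, 36, 71, 82, 97] ⇒ [17, 42, 77, 88, 103]
  OquX CACC/3: at [4, 25, 58, 67] ⇒ [7, 28, 61, 70]
  LmaX TATC/1: at [1, 22, 109] ⇒ [2, 23, 110]
  AzqVI CATA/3: at [20, 29] ⇒ [23, 32]
  IvoIX CGACCT/6: at [45, 89, 116] ⇒ [51, 95, 122]

All cut coordinates (distinct, sorted): [2, 7, 17, 23, 28, 32, 42, 51, 61, 70, 77, 88, 95, 103, 110, 122]

Fragments:
  [0,2): 2 bp
  [2,7): 5 bp
  [7,17): 10 bp
  [17,23): 6 bp
  [23,28): 5 bp
  [28,32): 4 bp
  [32,42): 10 bp
  [42,51): 9 bp
  [51,61): 10 bp
  [61,70): 9 bp
  [70,77): 7 bp
  [77,88): 11 bp
  [88,95): 7 bp
  [95,103): 8 bp
  [103,110): 7 bp
  [110,122): 12 bp
  [122,128): 6 bp

[2,4,5,5,6,6,7,7,7,8,9,9,10,10,10,11,12]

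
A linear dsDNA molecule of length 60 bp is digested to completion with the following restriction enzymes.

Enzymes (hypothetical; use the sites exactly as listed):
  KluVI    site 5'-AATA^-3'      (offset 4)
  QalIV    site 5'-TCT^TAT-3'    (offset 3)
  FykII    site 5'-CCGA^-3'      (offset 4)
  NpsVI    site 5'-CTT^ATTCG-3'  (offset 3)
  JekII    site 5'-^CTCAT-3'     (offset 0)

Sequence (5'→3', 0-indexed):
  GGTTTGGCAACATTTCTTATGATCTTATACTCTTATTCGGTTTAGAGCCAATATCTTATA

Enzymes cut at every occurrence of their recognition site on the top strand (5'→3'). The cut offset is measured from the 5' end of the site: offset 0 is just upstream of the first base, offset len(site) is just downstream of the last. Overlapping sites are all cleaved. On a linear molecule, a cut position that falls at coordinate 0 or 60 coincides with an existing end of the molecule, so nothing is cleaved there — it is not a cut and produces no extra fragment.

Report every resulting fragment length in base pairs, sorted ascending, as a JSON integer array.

Scan for sites:
  KluVI (AATA, off=4): starts [49] → cuts [53]
  QalIV (TCTTAT, off=3): starts [14, 22, 30, 53] → cuts [17, 25, 33, 56]
  FykII (CCGA, off=4): no sites
  NpsVI (CTTATTCG, off=3): starts [31] → cuts [34]
  JekII (CTCAT, off=0): no sites

Pooled cuts: [17, 25, 33, 34, 53, 56]

Fragments:
  [0,17): 17 bp
  [17,25): 8 bp
  [25,33): 8 bp
  [33,34): 1 bp
  [34,53): 19 bp
  [53,56): 3 bp
  [56,60): 4 bp

[1,3,4,8,8,17,19]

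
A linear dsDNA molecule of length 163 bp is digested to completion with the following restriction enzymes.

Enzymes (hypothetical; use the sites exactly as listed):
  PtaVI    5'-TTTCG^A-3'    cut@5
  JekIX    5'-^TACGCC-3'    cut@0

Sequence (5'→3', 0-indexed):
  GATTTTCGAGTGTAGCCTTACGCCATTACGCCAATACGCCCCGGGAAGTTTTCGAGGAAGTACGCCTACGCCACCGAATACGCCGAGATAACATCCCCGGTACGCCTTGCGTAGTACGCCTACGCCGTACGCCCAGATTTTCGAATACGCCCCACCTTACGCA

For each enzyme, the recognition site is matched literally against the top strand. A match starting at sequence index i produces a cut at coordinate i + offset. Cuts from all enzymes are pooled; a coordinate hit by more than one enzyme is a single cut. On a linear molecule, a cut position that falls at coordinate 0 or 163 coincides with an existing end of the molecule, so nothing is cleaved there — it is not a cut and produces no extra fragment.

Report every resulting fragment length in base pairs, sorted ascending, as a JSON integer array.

Site scan:
  PtaVI TTTCGA/5: at [3, 49, 138] ⇒ [8, 54, 143]
  JekIX TACGCC/0: at [18, 26, 34, 60, 66, 78, 100, 114, 120, 127, 145] ⇒ [18, 26, 34, 60, 66, 78, 100, 114, 120, 127, 145]

All cut coordinates (distinct, sorted): [8, 18, 26, 34, 54, 60, 66, 78, 100, 114, 120, 127, 143, 145]

Fragment lengths:
  [0,8): 8 bp
  [8,18): 10 bp
  [18,26): 8 bp
  [26,34): 8 bp
  [34,54): 20 bp
  [54,60): 6 bp
  [60,66): 6 bp
  [66,78): 12 bp
  [78,100): 22 bp
  [100,114): 14 bp
  [114,120): 6 bp
  [120,127): 7 bp
  [127,143): 16 bp
  [143,145): 2 bp
  [145,163): 18 bp

[2,6,6,6,7,8,8,8,10,12,14,16,18,20,22]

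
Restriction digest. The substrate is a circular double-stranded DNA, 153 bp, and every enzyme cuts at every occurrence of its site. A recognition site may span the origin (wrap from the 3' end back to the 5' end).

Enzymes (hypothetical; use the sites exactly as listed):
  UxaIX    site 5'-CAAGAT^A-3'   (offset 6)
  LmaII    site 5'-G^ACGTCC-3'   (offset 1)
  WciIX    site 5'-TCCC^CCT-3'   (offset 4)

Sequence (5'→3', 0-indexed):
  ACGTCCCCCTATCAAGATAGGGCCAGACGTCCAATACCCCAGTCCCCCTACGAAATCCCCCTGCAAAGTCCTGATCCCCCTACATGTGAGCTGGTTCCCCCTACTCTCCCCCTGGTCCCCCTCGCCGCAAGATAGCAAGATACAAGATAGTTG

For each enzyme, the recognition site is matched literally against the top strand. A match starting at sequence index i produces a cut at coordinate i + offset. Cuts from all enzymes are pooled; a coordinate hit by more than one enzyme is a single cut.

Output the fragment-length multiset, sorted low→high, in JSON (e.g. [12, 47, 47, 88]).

[5,7,7,8,8,9,11,11,13,14,19,20,21]

Site scan:
  UxaIX CAAGATA/6: at [12, 127, 135, 142] ⇒ [18, 133, 141, 148]
  LmaII GACGTCC/1: at [25, 152] ⇒ [0, 26]
  WciIX TCCCCCT/4: at [3, 42, 55, 74, 95, 106, 115] ⇒ [7, 46, 59, 78, 99, 110, 119]

All cut coordinates (distinct, sorted): [0, 7, 18, 26, 46, 59, 78, 99, 110, 119, 133, 141, 148]

Fragments:
  0→7: 7 bp
  7→18: 11 bp
  18→26: 8 bp
  26→46: 20 bp
  46→59: 13 bp
  59→78: 19 bp
  78→99: 21 bp
  99→110: 11 bp
  110→119: 9 bp
  119→133: 14 bp
  133→141: 8 bp
  141→148: 7 bp
  148→0 (wrap): 153-148+0 = 5 bp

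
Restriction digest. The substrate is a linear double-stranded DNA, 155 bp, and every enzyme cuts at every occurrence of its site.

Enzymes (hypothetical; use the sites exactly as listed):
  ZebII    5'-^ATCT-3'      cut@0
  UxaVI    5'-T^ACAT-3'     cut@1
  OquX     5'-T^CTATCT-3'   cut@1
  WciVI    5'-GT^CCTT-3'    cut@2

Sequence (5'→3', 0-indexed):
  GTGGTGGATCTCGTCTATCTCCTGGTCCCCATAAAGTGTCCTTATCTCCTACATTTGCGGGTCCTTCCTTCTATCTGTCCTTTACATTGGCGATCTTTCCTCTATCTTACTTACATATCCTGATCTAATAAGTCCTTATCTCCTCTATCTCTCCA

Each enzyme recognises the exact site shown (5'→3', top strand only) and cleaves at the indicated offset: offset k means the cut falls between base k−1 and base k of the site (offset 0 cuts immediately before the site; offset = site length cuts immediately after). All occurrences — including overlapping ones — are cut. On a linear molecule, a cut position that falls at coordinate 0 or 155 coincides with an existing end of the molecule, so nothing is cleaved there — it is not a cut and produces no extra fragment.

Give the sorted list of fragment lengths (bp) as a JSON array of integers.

Per-enzyme occurrences:
  ZebII ATCT/0: at [7, 16, 43, 72, 92, 103, 122, 137, 146] ⇒ [7, 16, 43, 72, 92, 103, 122, 137, 146]
  UxaVI TACAT/1: at [49, 82, 111] ⇒ [50, 83, 112]
  OquX TCTATCT/1: at [13, 69, 100, 143] ⇒ [14, 70, 101, 144]
  WciVI GTCCTT/2: at [37, 60, 76, 131] ⇒ [39, 62, 78, 133]

Pooled cuts: [7, 14, 16, 39, 43, 50, 62, 70, 72, 78, 83, 92, 101, 103, 112, 122, 133, 137, 144, 146]

Fragments:
  [0,7): 7 bp
  [7,14): 7 bp
  [14,16): 2 bp
  [16,39): 23 bp
  [39,43): 4 bp
  [43,50): 7 bp
  [50,62): 12 bp
  [62,70): 8 bp
  [70,72): 2 bp
  [72,78): 6 bp
  [78,83): 5 bp
  [83,92): 9 bp
  [92,101): 9 bp
  [101,103): 2 bp
  [103,112): 9 bp
  [112,122): 10 bp
  [122,133): 11 bp
  [133,137): 4 bp
  [137,144): 7 bp
  [144,146): 2 bp
  [146,155): 9 bp

[2,2,2,2,4,4,5,6,7,7,7,7,8,9,9,9,9,10,11,12,23]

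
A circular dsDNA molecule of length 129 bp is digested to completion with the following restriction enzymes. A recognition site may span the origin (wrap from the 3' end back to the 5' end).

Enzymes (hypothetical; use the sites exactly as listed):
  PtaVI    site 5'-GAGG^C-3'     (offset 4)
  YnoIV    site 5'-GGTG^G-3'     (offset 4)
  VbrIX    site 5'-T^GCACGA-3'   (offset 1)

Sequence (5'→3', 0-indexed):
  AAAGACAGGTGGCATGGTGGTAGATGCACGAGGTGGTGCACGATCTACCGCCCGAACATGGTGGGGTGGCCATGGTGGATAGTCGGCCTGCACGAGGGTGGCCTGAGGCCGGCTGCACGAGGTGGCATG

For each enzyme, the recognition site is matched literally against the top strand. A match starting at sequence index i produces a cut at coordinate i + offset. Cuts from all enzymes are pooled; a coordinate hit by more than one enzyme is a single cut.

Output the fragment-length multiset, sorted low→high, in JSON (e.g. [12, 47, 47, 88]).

[2,5,6,6,8,8,9,10,10,11,12,16,26]

Site scan:
  PtaVI (GAGGC, off=4): starts [104] → cuts [108]
  YnoIV (GGTGG, off=4): starts [7, 15, 31, 59, 64, 73, 96, 120] → cuts [11, 19, 35, 63, 68, 77, 100, 124]
  VbrIX (TGCACGA, off=1): starts [24, 36, 88, 113] → cuts [25, 37, 89, 114]

Pooled cuts: [11, 19, 25, 35, 37, 63, 68, 77, 89, 100, 108, 114, 124]

Fragment lengths:
  11→19: 8 bp
  19→25: 6 bp
  25→35: 10 bp
  35→37: 2 bp
  37→63: 26 bp
  63→68: 5 bp
  68→77: 9 bp
  77→89: 12 bp
  89→100: 11 bp
  100→108: 8 bp
  108→114: 6 bp
  114→124: 10 bp
  124→11 (wrap): 129-124+11 = 16 bp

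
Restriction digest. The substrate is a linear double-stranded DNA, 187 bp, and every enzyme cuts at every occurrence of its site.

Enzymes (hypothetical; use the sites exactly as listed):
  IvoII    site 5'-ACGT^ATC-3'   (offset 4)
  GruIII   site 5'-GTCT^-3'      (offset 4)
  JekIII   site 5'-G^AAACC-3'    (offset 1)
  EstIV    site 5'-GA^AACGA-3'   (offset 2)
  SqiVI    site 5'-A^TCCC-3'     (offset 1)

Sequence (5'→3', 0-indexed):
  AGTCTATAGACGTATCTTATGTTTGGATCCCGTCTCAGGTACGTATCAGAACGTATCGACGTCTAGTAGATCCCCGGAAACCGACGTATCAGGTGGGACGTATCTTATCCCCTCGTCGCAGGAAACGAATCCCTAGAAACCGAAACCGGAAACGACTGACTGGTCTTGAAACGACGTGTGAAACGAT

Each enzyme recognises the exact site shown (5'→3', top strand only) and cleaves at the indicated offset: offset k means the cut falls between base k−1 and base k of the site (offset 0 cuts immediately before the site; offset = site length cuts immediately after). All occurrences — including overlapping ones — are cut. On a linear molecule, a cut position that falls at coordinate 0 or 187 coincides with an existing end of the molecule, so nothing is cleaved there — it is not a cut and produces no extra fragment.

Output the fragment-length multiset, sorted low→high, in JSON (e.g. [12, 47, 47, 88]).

Scan for sites:
  IvoII ACGTATC/4: at [9, 40, 50, 83, 97] ⇒ [13, 44, 54, 87, 101]
  GruIII GTCT/4: at [1, 31, 60, 162] ⇒ [5, 35, 64, 166]
  JekIII GAAACC/1: at [76, 135, 141] ⇒ [77, 136, 142]
  EstIV GAAACGA/2: at [121, 148, 167, 179] ⇒ [123, 150, 169, 181]
  SqiVI ATCCC/1: at [26, 69, 106, 128] ⇒ [27, 70, 107, 129]

All cut coordinates (distinct, sorted): [5, 13, 27, 35, 44, 54, 64, 70, 77, 87, 101, 107, 123, 129, 136, 142, 150, 166, 169, 181]

Fragment lengths:
  [0,5): 5 bp
  [5,13): 8 bp
  [13,27): 14 bp
  [27,35): 8 bp
  [35,44): 9 bp
  [44,54): 10 bp
  [54,64): 10 bp
  [64,70): 6 bp
  [70,77): 7 bp
  [77,87): 10 bp
  [87,101): 14 bp
  [101,107): 6 bp
  [107,123): 16 bp
  [123,129): 6 bp
  [129,136): 7 bp
  [136,142): 6 bp
  [142,150): 8 bp
  [150,166): 16 bp
  [166,169): 3 bp
  [169,181): 12 bp
  [181,187): 6 bp

[3,5,6,6,6,6,6,7,7,8,8,8,9,10,10,10,12,14,14,16,16]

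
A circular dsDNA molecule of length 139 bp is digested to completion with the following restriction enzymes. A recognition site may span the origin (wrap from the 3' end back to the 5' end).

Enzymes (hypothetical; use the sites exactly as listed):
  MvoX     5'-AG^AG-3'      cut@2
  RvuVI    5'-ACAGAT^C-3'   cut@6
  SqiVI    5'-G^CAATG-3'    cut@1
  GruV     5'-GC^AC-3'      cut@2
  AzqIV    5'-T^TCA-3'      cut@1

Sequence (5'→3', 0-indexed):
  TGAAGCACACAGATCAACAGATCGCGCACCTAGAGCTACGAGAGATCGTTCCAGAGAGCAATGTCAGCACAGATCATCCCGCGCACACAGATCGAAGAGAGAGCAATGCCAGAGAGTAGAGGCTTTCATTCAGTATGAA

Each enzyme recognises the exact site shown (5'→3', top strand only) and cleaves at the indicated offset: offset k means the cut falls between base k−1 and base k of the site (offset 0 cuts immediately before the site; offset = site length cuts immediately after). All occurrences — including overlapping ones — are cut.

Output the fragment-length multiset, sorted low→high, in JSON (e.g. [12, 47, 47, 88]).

Site scan:
  MvoX AGAG/2: at [31, 40, 52, 54, 95, 97, 99, 110, 112, 117] ⇒ [33, 42, 54, 56, 97, 99, 101, 112, 114, 119]
  RvuVI ACAGATC/6: at [8, 16, 68, 86] ⇒ [14, 22, 74, 92]
  SqiVI GCAATG/1: at [57, 102] ⇒ [58, 103]
  GruV GCAC/2: at [4, 25, 66, 82] ⇒ [6, 27, 68, 84]
  AzqIV TTCA/1: at [124, 128] ⇒ [125, 129]

All cut coordinates (distinct, sorted): [6, 14, 22, 27, 33, 42, 54, 56, 58, 68, 74, 84, 92, 97, 99, 101, 103, 112, 114, 119, 125, 129]

Fragments:
  6→14: 8 bp
  14→22: 8 bp
  22→27: 5 bp
  27→33: 6 bp
  33→42: 9 bp
  42→54: 12 bp
  54→56: 2 bp
  56→58: 2 bp
  58→68: 10 bp
  68→74: 6 bp
  74→84: 10 bp
  84→92: 8 bp
  92→97: 5 bp
  97→99: 2 bp
  99→101: 2 bp
  101→103: 2 bp
  103→112: 9 bp
  112→114: 2 bp
  114→119: 5 bp
  119→125: 6 bp
  125→129: 4 bp
  129→6 (wrap): 139-129+6 = 16 bp

[2,2,2,2,2,2,4,5,5,5,6,6,6,8,8,8,9,9,10,10,12,16]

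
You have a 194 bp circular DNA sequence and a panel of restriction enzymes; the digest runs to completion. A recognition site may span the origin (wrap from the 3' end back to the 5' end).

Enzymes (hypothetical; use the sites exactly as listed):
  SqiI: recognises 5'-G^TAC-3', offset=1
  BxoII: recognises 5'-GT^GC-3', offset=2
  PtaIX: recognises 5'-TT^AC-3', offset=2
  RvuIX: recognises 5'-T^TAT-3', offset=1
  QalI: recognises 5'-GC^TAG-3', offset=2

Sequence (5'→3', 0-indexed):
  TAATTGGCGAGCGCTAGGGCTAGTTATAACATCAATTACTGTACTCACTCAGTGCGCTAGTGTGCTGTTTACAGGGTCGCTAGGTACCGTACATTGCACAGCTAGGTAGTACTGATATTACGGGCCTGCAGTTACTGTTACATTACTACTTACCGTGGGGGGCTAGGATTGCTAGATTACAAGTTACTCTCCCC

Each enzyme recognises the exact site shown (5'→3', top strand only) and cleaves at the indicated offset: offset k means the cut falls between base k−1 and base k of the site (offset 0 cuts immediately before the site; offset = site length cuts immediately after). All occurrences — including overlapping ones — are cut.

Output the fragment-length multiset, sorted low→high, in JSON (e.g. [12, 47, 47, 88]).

[4,4,4,4,5,5,6,6,6,6,7,7,7,7,9,10,10,12,12,13,13,14,23]

Site scan:
  SqiI GTAC/1: at [40, 83, 88, 108] ⇒ [41, 84, 89, 109]
  BxoII GTGC/2: at [51, 61] ⇒ [53, 63]
  PtaIX TTAC/2: at [35, 68, 117, 131, 137, 142, 149, 176, 183] ⇒ [37, 70, 119, 133, 139, 144, 151, 178, 185]
  RvuIX TTAT/1: at [23] ⇒ [24]
  QalI GCTAG/2: at [12, 18, 55, 78, 100, 161, 170] ⇒ [14, 20, 57, 80, 102, 163, 172]

All cut coordinates (distinct, sorted): [14, 20, 24, 37, 41, 53, 57, 63, 70, 80, 84, 89, 102, 109, 119, 133, 139, 144, 151, 163, 172, 178, 185]

Fragments:
  14→20: 6 bp
  20→24: 4 bp
  24→37: 13 bp
  37→41: 4 bp
  41→53: 12 bp
  53→57: 4 bp
  57→63: 6 bp
  63→70: 7 bp
  70→80: 10 bp
  80→84: 4 bp
  84→89: 5 bp
  89→102: 13 bp
  102→109: 7 bp
  109→119: 10 bp
  119→133: 14 bp
  133→139: 6 bp
  139→144: 5 bp
  144→151: 7 bp
  151→163: 12 bp
  163→172: 9 bp
  172→178: 6 bp
  178→185: 7 bp
  185→14 (wrap): 194-185+14 = 23 bp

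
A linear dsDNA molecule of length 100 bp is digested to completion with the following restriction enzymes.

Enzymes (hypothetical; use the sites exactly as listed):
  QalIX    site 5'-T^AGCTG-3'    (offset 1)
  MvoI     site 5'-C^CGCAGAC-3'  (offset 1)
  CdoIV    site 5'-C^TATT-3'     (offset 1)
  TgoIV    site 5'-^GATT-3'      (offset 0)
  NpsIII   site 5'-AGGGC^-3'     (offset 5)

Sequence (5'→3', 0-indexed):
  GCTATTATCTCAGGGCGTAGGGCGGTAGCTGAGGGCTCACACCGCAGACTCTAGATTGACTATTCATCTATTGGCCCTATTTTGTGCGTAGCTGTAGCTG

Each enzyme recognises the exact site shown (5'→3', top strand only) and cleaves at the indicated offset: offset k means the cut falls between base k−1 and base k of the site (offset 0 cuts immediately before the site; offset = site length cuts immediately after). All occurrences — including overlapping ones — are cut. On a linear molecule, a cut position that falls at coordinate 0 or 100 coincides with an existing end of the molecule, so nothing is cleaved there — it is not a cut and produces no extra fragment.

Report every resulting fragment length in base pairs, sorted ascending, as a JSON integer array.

Scan for sites:
  QalIX (TAGCTG, off=1): starts [25, 88, 94] → cuts [26, 89, 95]
  MvoI (CCGCAGAC, off=1): starts [41] → cuts [42]
  CdoIV (CTATT, off=1): starts [1, 59, 67, 76] → cuts [2, 60, 68, 77]
  TgoIV (GATT, off=0): starts [53] → cuts [53]
  NpsIII (AGGGC, off=5): starts [11, 18, 31] → cuts [16, 23, 36]

All cut coordinates (distinct, sorted): [2, 16, 23, 26, 36, 42, 53, 60, 68, 77, 89, 95]

Fragment lengths:
  [0,2): 2 bp
  [2,16): 14 bp
  [16,23): 7 bp
  [23,26): 3 bp
  [26,36): 10 bp
  [36,42): 6 bp
  [42,53): 11 bp
  [53,60): 7 bp
  [60,68): 8 bp
  [68,77): 9 bp
  [77,89): 12 bp
  [89,95): 6 bp
  [95,100): 5 bp

[2,3,5,6,6,7,7,8,9,10,11,12,14]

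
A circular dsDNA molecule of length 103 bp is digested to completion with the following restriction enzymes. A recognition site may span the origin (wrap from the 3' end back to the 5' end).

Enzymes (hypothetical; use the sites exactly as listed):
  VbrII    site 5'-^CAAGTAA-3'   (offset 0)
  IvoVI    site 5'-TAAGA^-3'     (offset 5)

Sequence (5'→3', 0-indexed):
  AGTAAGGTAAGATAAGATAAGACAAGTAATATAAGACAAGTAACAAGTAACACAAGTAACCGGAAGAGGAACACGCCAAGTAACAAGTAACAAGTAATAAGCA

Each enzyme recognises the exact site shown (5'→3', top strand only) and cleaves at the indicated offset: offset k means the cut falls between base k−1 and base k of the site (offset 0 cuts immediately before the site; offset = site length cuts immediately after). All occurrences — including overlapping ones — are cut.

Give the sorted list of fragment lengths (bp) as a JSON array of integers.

[5,5,7,7,7,9,11,14,14,24]

Site scan:
  VbrII CAAGTAA/0: at [22, 36, 43, 52, 76, 83, 90, 101] ⇒ [22, 36, 43, 52, 76, 83, 90, 101]
  IvoVI TAAGA/5: at [7, 12, 17, 31] ⇒ [12, 17, 22, 36]

Pooled cuts: [12, 17, 22, 36, 43, 52, 76, 83, 90, 101]

Fragments:
  12→17: 5 bp
  17→22: 5 bp
  22→36: 14 bp
  36→43: 7 bp
  43→52: 9 bp
  52→76: 24 bp
  76→83: 7 bp
  83→90: 7 bp
  90→101: 11 bp
  101→12 (wrap): 103-101+12 = 14 bp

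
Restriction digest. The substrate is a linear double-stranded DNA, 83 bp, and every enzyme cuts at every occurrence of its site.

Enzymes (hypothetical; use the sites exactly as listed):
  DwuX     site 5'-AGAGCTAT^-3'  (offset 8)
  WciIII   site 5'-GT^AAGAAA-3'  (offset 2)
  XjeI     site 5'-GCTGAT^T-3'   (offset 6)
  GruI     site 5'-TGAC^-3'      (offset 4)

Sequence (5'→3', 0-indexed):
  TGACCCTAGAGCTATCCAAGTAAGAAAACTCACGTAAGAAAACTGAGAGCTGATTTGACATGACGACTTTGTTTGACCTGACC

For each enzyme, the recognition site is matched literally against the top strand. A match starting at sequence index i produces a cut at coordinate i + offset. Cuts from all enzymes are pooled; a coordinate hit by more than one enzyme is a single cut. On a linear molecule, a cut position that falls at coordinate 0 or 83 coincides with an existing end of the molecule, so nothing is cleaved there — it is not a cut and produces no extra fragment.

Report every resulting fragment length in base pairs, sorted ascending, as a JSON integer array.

[1,4,5,5,5,6,11,13,14,19]

Per-enzyme occurrences:
  DwuX AGAGCTAT/8: at [7] ⇒ [15]
  WciIII GTAAGAAA/2: at [19, 33] ⇒ [21, 35]
  XjeI GCTGATT/6: at [48] ⇒ [54]
  GruI TGAC/4: at [0, 55, 60, 73, 78] ⇒ [4, 59, 64, 77, 82]

All cut coordinates (distinct, sorted): [4, 15, 21, 35, 54, 59, 64, 77, 82]

Fragments:
  [0,4): 4 bp
  [4,15): 11 bp
  [15,21): 6 bp
  [21,35): 14 bp
  [35,54): 19 bp
  [54,59): 5 bp
  [59,64): 5 bp
  [64,77): 13 bp
  [77,82): 5 bp
  [82,83): 1 bp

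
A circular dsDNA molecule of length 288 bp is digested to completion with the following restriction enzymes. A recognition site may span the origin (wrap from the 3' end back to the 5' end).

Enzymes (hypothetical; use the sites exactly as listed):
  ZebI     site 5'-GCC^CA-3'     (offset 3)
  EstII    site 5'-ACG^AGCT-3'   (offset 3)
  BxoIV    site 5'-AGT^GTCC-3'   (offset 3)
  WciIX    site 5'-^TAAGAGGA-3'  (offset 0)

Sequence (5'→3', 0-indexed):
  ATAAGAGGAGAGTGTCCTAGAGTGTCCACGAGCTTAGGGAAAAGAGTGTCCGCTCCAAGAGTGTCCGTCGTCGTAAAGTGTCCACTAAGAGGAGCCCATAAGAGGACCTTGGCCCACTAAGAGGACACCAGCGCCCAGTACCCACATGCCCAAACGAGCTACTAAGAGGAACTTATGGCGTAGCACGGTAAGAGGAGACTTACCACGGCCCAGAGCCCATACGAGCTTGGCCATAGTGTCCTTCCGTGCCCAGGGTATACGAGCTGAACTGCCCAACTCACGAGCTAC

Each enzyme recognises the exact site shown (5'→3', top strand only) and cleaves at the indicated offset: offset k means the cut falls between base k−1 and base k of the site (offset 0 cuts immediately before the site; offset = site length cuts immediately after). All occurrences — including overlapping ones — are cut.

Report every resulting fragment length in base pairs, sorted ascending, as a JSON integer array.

[2,3,6,6,6,6,7,7,7,9,10,11,11,12,12,13,14,15,15,16,17,17,18,22,26]

Site scan:
  ZebI GCCCA/3: at [93, 111, 132, 147, 207, 214, 247, 270] ⇒ [96, 114, 135, 150, 210, 217, 250, 273]
  EstII ACGAGCT/3: at [27, 153, 220, 258, 279] ⇒ [30, 156, 223, 261, 282]
  BxoIV AGTGTCC/3: at [10, 20, 44, 59, 76, 234] ⇒ [13, 23, 47, 62, 79, 237]
  WciIX TAAGAGGA/0: at [1, 85, 98, 117, 162, 188] ⇒ [1, 85, 98, 117, 162, 188]

Pooled cuts: [1, 13, 23, 30, 47, 62, 79, 85, 96, 98, 114, 117, 135, 150, 156, 162, 188, 210, 217, 223, 237, 250, 261, 273, 282]

Fragment lengths:
  1→13: 12 bp
  13→23: 10 bp
  23→30: 7 bp
  30→47: 17 bp
  47→62: 15 bp
  62→79: 17 bp
  79→85: 6 bp
  85→96: 11 bp
  96→98: 2 bp
  98→114: 16 bp
  114→117: 3 bp
  117→135: 18 bp
  135→150: 15 bp
  150→156: 6 bp
  156→162: 6 bp
  162→188: 26 bp
  188→210: 22 bp
  210→217: 7 bp
  217→223: 6 bp
  223→237: 14 bp
  237→250: 13 bp
  250→261: 11 bp
  261→273: 12 bp
  273→282: 9 bp
  282→1 (wrap): 288-282+1 = 7 bp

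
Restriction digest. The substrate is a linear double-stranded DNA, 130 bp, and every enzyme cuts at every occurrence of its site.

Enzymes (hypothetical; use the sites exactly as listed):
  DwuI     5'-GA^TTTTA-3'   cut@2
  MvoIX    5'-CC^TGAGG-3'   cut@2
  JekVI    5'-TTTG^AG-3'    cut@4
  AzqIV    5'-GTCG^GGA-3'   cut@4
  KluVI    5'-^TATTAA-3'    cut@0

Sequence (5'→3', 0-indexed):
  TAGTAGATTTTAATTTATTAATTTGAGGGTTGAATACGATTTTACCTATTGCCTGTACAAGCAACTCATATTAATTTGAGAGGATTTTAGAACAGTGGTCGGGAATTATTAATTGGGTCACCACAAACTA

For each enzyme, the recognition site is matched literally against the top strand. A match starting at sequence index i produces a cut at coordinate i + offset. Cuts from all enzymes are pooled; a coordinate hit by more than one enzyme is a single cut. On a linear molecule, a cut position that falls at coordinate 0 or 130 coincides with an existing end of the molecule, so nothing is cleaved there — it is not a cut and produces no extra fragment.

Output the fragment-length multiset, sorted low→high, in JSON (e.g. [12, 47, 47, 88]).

[5,6,7,8,10,10,14,17,24,29]

Scan for sites:
  DwuI (GATTTTA, off=2): starts [5, 37, 82] → cuts [7, 39, 84]
  MvoIX (CCTGAGG, off=2): no sites
  JekVI (TTTGAG, off=4): starts [21, 74] → cuts [25, 78]
  AzqIV (GTCGGGA, off=4): starts [97] → cuts [101]
  KluVI (TATTAA, off=0): starts [15, 68, 106] → cuts [15, 68, 106]

Pooled cuts: [7, 15, 25, 39, 68, 78, 84, 101, 106]

Fragment lengths:
  [0,7): 7 bp
  [7,15): 8 bp
  [15,25): 10 bp
  [25,39): 14 bp
  [39,68): 29 bp
  [68,78): 10 bp
  [78,84): 6 bp
  [84,101): 17 bp
  [101,106): 5 bp
  [106,130): 24 bp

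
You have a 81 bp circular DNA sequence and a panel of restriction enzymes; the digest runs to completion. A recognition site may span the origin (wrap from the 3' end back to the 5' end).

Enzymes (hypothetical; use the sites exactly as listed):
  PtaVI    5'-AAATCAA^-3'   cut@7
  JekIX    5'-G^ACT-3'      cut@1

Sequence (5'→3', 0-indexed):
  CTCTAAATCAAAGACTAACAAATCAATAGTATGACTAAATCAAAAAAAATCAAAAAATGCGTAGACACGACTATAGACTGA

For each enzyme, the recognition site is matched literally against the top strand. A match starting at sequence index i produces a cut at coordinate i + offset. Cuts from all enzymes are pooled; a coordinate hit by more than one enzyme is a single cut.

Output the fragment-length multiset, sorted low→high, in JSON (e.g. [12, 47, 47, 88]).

Per-enzyme occurrences:
  PtaVI (AAATCAA, off=7): starts [4, 19, 36, 46] → cuts [11, 26, 43, 53]
  JekIX (GACT, off=1): starts [12, 32, 68, 75, 79] → cuts [13, 33, 69, 76, 80]

Pooled cuts: [11, 13, 26, 33, 43, 53, 69, 76, 80]

Fragment lengths:
  11→13: 2 bp
  13→26: 13 bp
  26→33: 7 bp
  33→43: 10 bp
  43→53: 10 bp
  53→69: 16 bp
  69→76: 7 bp
  76→80: 4 bp
  80→11 (wrap): 81-80+11 = 12 bp

[2,4,7,7,10,10,12,13,16]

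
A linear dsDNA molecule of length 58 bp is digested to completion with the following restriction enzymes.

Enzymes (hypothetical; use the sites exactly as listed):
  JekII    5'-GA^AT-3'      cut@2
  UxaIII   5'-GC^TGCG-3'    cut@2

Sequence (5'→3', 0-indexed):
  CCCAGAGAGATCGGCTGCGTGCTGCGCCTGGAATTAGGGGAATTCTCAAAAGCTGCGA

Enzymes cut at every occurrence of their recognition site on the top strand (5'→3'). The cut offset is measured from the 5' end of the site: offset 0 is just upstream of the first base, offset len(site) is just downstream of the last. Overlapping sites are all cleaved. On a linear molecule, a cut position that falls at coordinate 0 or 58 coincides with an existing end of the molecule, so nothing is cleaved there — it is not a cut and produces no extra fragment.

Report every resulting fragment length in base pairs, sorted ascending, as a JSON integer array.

Per-enzyme occurrences:
  JekII GAAT/2: at [30, 39] ⇒ [32, 41]
  UxaIII GCTGCG/2: at [13, 20, 51] ⇒ [15, 22, 53]

All cut coordinates (distinct, sorted): [15, 22, 32, 41, 53]

Fragment lengths:
  [0,15): 15 bp
  [15,22): 7 bp
  [22,32): 10 bp
  [32,41): 9 bp
  [41,53): 12 bp
  [53,58): 5 bp

[5,7,9,10,12,15]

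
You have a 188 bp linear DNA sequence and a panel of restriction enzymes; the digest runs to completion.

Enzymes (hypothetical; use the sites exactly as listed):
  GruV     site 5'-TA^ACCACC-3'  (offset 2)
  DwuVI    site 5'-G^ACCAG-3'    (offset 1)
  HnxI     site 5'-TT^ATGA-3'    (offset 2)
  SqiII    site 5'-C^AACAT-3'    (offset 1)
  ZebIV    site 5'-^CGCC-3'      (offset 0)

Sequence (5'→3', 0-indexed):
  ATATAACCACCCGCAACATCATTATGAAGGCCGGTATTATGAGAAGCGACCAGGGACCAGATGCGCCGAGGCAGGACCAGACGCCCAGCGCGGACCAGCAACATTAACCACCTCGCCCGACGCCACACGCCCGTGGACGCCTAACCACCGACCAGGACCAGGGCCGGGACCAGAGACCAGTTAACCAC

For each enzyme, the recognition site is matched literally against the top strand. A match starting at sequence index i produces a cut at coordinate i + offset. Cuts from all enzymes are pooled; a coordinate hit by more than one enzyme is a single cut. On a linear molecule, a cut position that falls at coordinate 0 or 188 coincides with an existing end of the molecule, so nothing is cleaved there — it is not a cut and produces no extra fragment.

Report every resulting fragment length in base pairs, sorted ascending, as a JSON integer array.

Site scan:
  GruV (TAACCACC, off=2): starts [3, 104, 141] → cuts [5, 106, 143]
  DwuVI (GACCAG, off=1): starts [47, 54, 74, 92, 149, 155, 167, 174] → cuts [48, 55, 75, 93, 150, 156, 168, 175]
  HnxI (TTATGA, off=2): starts [21, 36] → cuts [23, 38]
  SqiII (CAACAT, off=1): starts [13, 98] → cuts [14, 99]
  ZebIV (CGCC, off=0): starts [63, 81, 113, 120, 127, 137] → cuts [63, 81, 113, 120, 127, 137]

Pooled cuts: [5, 14, 23, 38, 48, 55, 63, 75, 81, 93, 99, 106, 113, 120, 127, 137, 143, 150, 156, 168, 175]

Fragments:
  [0,5): 5 bp
  [5,14): 9 bp
  [14,23): 9 bp
  [23,38): 15 bp
  [38,48): 10 bp
  [48,55): 7 bp
  [55,63): 8 bp
  [63,75): 12 bp
  [75,81): 6 bp
  [81,93): 12 bp
  [93,99): 6 bp
  [99,106): 7 bp
  [106,113): 7 bp
  [113,120): 7 bp
  [120,127): 7 bp
  [127,137): 10 bp
  [137,143): 6 bp
  [143,150): 7 bp
  [150,156): 6 bp
  [156,168): 12 bp
  [168,175): 7 bp
  [175,188): 13 bp

[5,6,6,6,6,7,7,7,7,7,7,7,8,9,9,10,10,12,12,12,13,15]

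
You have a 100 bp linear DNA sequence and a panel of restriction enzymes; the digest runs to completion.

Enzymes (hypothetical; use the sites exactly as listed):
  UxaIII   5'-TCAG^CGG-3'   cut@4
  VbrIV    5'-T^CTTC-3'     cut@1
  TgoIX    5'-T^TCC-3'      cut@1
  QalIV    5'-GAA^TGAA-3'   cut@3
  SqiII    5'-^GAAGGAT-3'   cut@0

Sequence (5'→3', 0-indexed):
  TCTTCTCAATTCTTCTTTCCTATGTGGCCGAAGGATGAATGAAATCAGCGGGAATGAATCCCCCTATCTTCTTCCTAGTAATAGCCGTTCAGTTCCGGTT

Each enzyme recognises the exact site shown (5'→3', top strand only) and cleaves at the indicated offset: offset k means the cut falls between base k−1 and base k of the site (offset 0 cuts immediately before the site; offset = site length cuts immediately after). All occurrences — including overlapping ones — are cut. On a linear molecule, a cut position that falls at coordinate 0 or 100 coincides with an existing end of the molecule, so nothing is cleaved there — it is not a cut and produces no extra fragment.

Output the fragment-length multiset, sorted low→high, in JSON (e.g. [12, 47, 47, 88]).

[1,2,3,6,6,7,9,10,10,12,13,21]

Scan for sites:
  UxaIII TCAGCGG/4: at [44] ⇒ [48]
  VbrIV TCTTC/1: at [0, 10, 66, 69] ⇒ [1, 11, 67, 70]
  TgoIX TTCC/1: at [16, 71, 92] ⇒ [17, 72, 93]
  QalIV GAATGAA/3: at [36, 51] ⇒ [39, 54]
  SqiII GAAGGAT/0: at [29] ⇒ [29]

All cut coordinates (distinct, sorted): [1, 11, 17, 29, 39, 48, 54, 67, 70, 72, 93]

Fragments:
  [0,1): 1 bp
  [1,11): 10 bp
  [11,17): 6 bp
  [17,29): 12 bp
  [29,39): 10 bp
  [39,48): 9 bp
  [48,54): 6 bp
  [54,67): 13 bp
  [67,70): 3 bp
  [70,72): 2 bp
  [72,93): 21 bp
  [93,100): 7 bp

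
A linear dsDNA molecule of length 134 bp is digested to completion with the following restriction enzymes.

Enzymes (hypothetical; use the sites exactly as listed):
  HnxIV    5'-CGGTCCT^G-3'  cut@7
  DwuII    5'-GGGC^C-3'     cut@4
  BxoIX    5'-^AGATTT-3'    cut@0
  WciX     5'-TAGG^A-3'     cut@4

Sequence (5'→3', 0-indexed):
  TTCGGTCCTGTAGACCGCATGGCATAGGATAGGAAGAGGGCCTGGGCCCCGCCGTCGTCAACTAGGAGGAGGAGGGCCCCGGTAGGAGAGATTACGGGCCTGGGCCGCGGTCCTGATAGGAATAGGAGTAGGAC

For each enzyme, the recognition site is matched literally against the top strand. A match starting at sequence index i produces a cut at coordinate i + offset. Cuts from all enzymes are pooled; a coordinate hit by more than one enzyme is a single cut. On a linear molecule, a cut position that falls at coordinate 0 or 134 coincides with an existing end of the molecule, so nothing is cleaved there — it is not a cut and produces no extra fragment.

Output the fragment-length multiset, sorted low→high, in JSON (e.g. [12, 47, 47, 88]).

[2,5,6,6,6,6,6,8,9,9,9,11,13,19,19]

Site scan:
  HnxIV CGGTCCTG/7: at [2, 107] ⇒ [9, 114]
  DwuII GGGCC/4: at [37, 43, 73, 95, 101] ⇒ [41, 47, 77, 99, 105]
  BxoIX (AGATTT, off=0): no sites
  WciX TAGGA/4: at [24, 29, 62, 82, 116, 122, 128] ⇒ [28, 33, 66, 86, 120, 126, 132]

Pooled cuts: [9, 28, 33, 41, 47, 66, 77, 86, 99, 105, 114, 120, 126, 132]

Fragments:
  [0,9): 9 bp
  [9,28): 19 bp
  [28,33): 5 bp
  [33,41): 8 bp
  [41,47): 6 bp
  [47,66): 19 bp
  [66,77): 11 bp
  [77,86): 9 bp
  [86,99): 13 bp
  [99,105): 6 bp
  [105,114): 9 bp
  [114,120): 6 bp
  [120,126): 6 bp
  [126,132): 6 bp
  [132,134): 2 bp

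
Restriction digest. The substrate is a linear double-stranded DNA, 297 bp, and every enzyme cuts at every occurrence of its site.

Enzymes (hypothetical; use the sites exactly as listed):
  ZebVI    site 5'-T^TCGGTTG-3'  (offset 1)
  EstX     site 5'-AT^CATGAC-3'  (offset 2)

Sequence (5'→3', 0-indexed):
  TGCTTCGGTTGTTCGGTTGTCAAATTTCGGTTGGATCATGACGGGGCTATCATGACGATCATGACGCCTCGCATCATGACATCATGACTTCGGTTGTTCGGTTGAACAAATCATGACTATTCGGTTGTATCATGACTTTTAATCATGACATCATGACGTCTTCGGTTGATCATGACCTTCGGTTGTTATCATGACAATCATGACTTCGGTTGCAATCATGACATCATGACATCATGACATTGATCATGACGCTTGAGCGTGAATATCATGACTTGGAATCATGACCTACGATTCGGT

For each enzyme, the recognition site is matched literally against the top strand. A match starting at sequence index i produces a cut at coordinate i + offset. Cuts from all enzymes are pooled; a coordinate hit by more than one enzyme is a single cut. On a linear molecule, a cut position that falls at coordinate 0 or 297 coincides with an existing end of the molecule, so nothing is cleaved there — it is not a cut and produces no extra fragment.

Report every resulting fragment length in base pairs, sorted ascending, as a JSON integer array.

[4,7,7,8,8,8,8,8,8,8,9,9,9,9,10,10,10,11,11,12,13,13,14,14,14,15,18,22]

Per-enzyme occurrences:
  ZebVI (TTCGGTTG, off=1): starts [3, 11, 25, 88, 96, 119, 160, 177, 204] → cuts [4, 12, 26, 89, 97, 120, 161, 178, 205]
  EstX (ATCATGAC, off=2): starts [34, 48, 57, 72, 80, 109, 128, 141, 149, 168, 187, 196, 214, 222, 230, 242, 264, 277] → cuts [36, 50, 59, 74, 82, 111, 130, 143, 151, 170, 189, 198, 216, 224, 232, 244, 266, 279]

All cut coordinates (distinct, sorted): [4, 12, 26, 36, 50, 59, 74, 82, 89, 97, 111, 120, 130, 143, 151, 161, 170, 178, 189, 198, 205, 216, 224, 232, 244, 266, 279]

Fragment lengths:
  [0,4): 4 bp
  [4,12): 8 bp
  [12,26): 14 bp
  [26,36): 10 bp
  [36,50): 14 bp
  [50,59): 9 bp
  [59,74): 15 bp
  [74,82): 8 bp
  [82,89): 7 bp
  [89,97): 8 bp
  [97,111): 14 bp
  [111,120): 9 bp
  [120,130): 10 bp
  [130,143): 13 bp
  [143,151): 8 bp
  [151,161): 10 bp
  [161,170): 9 bp
  [170,178): 8 bp
  [178,189): 11 bp
  [189,198): 9 bp
  [198,205): 7 bp
  [205,216): 11 bp
  [216,224): 8 bp
  [224,232): 8 bp
  [232,244): 12 bp
  [244,266): 22 bp
  [266,279): 13 bp
  [279,297): 18 bp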